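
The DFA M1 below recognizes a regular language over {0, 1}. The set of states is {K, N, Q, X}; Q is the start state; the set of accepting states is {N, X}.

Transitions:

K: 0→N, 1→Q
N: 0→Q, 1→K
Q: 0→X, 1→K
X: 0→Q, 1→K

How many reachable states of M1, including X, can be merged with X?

2

All states are reachable from the start state.
Start with accepting vs non-accepting: {N,X} | {K,Q}.
No further refinement is possible. Final partition (2 blocks): {N,X} | {K,Q}.
The equivalence class containing X is {N,X}, of size 2.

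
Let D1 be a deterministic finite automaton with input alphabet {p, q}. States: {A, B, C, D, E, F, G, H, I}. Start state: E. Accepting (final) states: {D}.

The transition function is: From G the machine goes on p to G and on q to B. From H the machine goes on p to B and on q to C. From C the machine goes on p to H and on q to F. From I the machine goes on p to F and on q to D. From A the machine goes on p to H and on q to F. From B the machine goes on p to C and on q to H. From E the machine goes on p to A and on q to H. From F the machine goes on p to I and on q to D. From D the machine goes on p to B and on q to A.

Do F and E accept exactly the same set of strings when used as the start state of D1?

No

Reachable states from the start: {A,B,C,D,E,F,H,I}. Unreachable: {G} — drop them.
P0 = {D} | {A,B,C,E,F,H,I}.
On input q, block {A,B,C,E,F,H,I} splits into {A,B,C,E,H} and {F,I}.
Split {A,B,C,E,H} by δ(·,q) → {B,E,H} and {A,C}.
On input p, block {B,E,H} splits into {B,E} and {H}.
The partition is now stable with 5 blocks: {D} | {B,E} | {F,I} | {A,C} | {H}.
F and E end up in different blocks, so they are distinguishable. For instance, the string 'q' is accepted from only F.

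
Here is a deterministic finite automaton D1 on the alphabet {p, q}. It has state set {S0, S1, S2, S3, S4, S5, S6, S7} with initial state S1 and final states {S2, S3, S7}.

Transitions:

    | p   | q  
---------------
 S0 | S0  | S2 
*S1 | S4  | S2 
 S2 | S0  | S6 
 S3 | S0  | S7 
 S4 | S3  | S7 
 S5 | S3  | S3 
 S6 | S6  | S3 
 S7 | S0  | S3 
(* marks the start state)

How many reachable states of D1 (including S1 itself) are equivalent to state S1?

States {S5} cannot be reached from the start state, so discard them.
Start with accepting vs non-accepting: {S2,S3,S7} | {S0,S1,S4,S6}.
On input q, block {S2,S3,S7} splits into {S3,S7} and {S2}.
Split {S0,S1,S4,S6} by δ(·,p) → {S0,S1,S6} and {S4}.
On input p, block {S0,S1,S6} splits into {S0,S6} and {S1}.
Split {S0,S6} by δ(·,q) → {S0} and {S6}.
Stable partition: {S3,S7} | {S0} | {S2} | {S4} | {S1} | {S6} — 6 equivalence classes.
State S1 belongs to the block {S1}, which has 1 states.

1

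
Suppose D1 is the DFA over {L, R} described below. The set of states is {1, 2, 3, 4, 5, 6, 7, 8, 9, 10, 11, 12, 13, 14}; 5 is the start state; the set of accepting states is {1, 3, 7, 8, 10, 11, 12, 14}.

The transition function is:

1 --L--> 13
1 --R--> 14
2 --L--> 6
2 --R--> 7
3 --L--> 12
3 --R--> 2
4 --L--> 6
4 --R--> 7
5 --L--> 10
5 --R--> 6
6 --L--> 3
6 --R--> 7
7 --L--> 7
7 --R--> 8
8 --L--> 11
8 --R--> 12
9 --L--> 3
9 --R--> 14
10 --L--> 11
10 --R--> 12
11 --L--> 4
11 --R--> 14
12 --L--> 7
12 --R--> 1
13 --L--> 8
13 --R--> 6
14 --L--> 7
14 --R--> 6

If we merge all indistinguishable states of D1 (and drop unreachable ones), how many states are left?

Reachable states from the start: {1,2,3,4,5,6,7,8,10,11,12,13,14}. Unreachable: {9} — drop them.
P0 = {1,3,7,8,10,11,12,14} | {2,4,5,6,13}.
Refine {1,3,7,8,10,11,12,14} on symbol L: members go to different blocks, giving {3,7,8,10,12,14} and {1,11}.
Refine {3,7,8,10,12,14} on symbol L: members go to different blocks, giving {3,7,12,14} and {8,10}.
On input R, block {3,7,12,14} splits into {3,14} and {7} and {12}.
Refine {3,14} on symbol L: members go to different blocks, giving {3} and {14}.
Refine {2,4,5,6,13} on symbol L: members go to different blocks, giving {2,4} and {5,13} and {6}.
On input L, block {1,11} splits into {1} and {11}.
The partition is now stable with 10 blocks: {3} | {2,4} | {1} | {8,10} | {7} | {12} | {14} | {5,13} | {6} | {11}.

10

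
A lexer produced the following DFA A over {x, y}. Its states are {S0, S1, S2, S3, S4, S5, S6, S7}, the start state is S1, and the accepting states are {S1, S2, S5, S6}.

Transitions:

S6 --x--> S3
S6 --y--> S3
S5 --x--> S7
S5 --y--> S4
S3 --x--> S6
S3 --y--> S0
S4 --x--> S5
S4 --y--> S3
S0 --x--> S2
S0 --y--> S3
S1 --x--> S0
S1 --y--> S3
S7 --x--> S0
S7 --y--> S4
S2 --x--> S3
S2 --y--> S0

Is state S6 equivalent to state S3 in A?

No

First remove the unreachable states {S4,S5,S7}; 5 states remain.
P0 = {S1,S2,S6} | {S0,S3}.
Stable partition: {S1,S2,S6} | {S0,S3} — 2 equivalence classes.
S6 and S3 end up in different blocks, so they are distinguishable. For instance, the string 'ε' is accepted from only S6.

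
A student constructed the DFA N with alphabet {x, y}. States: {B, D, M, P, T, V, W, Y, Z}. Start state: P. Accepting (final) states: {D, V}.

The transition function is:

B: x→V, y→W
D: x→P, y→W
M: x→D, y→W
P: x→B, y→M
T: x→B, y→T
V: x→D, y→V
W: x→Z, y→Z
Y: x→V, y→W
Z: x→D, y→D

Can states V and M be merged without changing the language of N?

States {T,Y} cannot be reached from the start state, so discard them.
Start with accepting vs non-accepting: {D,V} | {B,M,P,W,Z}.
Split {D,V} by δ(·,x) → {D} and {V}.
Refine {B,M,P,W,Z} on symbol x: members go to different blocks, giving {M,Z} and {P,W} and {B}.
On input y, block {M,Z} splits into {M} and {Z}.
On input x, block {P,W} splits into {P} and {W}.
Stable partition: {D} | {M} | {V} | {P} | {B} | {Z} | {W} — 7 equivalence classes.
V and M end up in different blocks, so they are distinguishable. For instance, the string 'ε' is accepted from only V.

No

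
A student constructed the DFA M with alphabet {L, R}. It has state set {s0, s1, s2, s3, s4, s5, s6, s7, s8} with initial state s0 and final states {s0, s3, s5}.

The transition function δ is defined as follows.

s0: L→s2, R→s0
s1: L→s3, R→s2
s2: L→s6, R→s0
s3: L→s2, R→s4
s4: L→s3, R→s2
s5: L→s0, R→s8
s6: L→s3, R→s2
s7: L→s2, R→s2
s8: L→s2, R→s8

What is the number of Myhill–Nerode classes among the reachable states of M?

4

Reachable states from the start: {s0,s2,s3,s4,s6}. Unreachable: {s1,s5,s7,s8} — drop them.
Start with accepting vs non-accepting: {s0,s3} | {s2,s4,s6}.
On input R, block {s0,s3} splits into {s0} and {s3}.
Split {s2,s4,s6} by δ(·,L) → {s4,s6} and {s2}.
The partition is now stable with 4 blocks: {s0} | {s4,s6} | {s3} | {s2}.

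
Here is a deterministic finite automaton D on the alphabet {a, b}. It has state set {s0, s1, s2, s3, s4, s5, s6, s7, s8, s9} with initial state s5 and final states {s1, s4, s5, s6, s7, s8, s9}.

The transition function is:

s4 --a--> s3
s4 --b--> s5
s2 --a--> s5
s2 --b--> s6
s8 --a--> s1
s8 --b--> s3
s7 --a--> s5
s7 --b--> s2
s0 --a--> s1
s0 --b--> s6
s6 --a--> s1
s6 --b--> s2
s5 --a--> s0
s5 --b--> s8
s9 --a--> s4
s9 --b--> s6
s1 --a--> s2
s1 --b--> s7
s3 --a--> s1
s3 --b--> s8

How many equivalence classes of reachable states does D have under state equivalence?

Reachable states from the start: {s0,s1,s2,s3,s5,s6,s7,s8}. Unreachable: {s4,s9} — drop them.
Initial partition by acceptance: {s1,s5,s6,s7,s8} | {s0,s2,s3}.
Refine {s1,s5,s6,s7,s8} on symbol a: members go to different blocks, giving {s6,s7,s8} and {s1,s5}.
Stable partition: {s6,s7,s8} | {s0,s2,s3} | {s1,s5} — 3 equivalence classes.

3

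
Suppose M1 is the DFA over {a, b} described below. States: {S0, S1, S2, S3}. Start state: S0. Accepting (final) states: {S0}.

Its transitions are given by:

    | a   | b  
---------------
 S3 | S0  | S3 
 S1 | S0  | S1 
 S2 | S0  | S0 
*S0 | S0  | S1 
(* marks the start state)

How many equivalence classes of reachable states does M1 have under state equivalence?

First remove the unreachable states {S2,S3}; 2 states remain.
Start with accepting vs non-accepting: {S0} | {S1}.
The partition is now stable with 2 blocks: {S0} | {S1}.

2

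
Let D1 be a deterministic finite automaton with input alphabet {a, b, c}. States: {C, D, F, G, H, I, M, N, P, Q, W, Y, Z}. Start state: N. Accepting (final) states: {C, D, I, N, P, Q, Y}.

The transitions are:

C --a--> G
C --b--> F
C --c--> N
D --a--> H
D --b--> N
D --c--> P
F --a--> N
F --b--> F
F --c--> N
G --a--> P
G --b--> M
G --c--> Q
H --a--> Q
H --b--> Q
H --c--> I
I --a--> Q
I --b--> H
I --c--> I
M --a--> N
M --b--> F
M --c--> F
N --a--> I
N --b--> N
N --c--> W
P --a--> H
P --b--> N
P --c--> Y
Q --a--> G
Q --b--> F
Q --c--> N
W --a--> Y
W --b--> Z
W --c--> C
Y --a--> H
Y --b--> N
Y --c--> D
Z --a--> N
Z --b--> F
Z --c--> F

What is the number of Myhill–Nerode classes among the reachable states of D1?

Start with accepting vs non-accepting: {C,D,I,N,P,Q,Y} | {F,G,H,M,W,Z}.
Split {C,D,I,N,P,Q,Y} by δ(·,a) → {C,D,P,Q,Y} and {I,N}.
Refine {C,D,P,Q,Y} on symbol b: members go to different blocks, giving {D,P,Y} and {C,Q}.
Split {F,G,H,M,W,Z} by δ(·,a) → {F,M,Z} and {G,W} and {H}.
Split {F,M,Z} by δ(·,c) → {M,Z} and {F}.
Refine {I,N} on symbol a: members go to different blocks, giving {N} and {I}.
Stable partition: {D,P,Y} | {M,Z} | {N} | {C,Q} | {G,W} | {H} | {F} | {I} — 8 equivalence classes.

8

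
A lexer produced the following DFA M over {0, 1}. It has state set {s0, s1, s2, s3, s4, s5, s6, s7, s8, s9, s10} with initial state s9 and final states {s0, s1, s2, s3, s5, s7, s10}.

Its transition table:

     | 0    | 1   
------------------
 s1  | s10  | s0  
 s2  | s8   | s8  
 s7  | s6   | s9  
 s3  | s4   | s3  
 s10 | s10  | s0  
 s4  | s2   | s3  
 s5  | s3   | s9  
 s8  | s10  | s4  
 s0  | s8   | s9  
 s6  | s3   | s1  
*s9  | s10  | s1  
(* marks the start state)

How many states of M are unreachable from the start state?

No path from s9 leads to s5, s6, s7; the other 8 states are all reachable.

3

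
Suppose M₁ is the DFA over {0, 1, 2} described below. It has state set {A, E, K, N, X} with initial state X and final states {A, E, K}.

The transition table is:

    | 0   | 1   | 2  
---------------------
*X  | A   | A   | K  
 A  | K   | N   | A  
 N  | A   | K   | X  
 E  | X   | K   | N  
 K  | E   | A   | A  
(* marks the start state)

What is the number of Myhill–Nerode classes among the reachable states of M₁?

5

Start with accepting vs non-accepting: {A,E,K} | {N,X}.
Split {A,E,K} by δ(·,0) → {A,K} and {E}.
On input 0, block {A,K} splits into {A} and {K}.
Split {N,X} by δ(·,1) → {N} and {X}.
The partition is now stable with 5 blocks: {A} | {N} | {E} | {K} | {X}.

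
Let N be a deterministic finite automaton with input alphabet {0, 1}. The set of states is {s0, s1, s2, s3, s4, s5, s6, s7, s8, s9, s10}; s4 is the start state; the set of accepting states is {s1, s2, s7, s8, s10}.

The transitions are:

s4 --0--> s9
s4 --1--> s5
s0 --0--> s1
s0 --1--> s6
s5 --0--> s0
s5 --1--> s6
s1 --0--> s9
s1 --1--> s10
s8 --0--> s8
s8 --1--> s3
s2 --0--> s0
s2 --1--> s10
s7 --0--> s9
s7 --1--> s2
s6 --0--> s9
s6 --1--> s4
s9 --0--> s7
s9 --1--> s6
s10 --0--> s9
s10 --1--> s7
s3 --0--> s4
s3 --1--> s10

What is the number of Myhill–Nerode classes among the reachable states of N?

First remove the unreachable states {s3,s8}; 9 states remain.
P0 = {s1,s2,s7,s10} | {s0,s4,s5,s6,s9}.
Refine {s0,s4,s5,s6,s9} on symbol 0: members go to different blocks, giving {s4,s5,s6} and {s0,s9}.
No further refinement is possible. Final partition (3 blocks): {s1,s2,s7,s10} | {s4,s5,s6} | {s0,s9}.

3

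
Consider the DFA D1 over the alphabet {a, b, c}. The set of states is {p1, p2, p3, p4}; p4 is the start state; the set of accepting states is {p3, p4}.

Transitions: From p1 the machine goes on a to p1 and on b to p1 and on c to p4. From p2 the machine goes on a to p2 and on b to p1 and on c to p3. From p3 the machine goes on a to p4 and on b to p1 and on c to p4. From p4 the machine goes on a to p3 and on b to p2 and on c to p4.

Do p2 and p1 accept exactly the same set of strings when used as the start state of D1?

Yes

All states are reachable from the start state.
P0 = {p3,p4} | {p1,p2}.
The partition is now stable with 2 blocks: {p3,p4} | {p1,p2}.
p2 and p1 lie in the same block of the stable partition, so they are equivalent — no string distinguishes them.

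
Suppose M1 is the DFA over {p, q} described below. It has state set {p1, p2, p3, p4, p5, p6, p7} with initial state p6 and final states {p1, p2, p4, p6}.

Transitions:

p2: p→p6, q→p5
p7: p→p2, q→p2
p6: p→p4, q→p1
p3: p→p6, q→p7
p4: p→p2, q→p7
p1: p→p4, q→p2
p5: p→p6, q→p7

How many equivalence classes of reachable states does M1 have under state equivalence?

Reachable states from the start: {p1,p2,p4,p5,p6,p7}. Unreachable: {p3} — drop them.
Initial partition by acceptance: {p1,p2,p4,p6} | {p5,p7}.
On input q, block {p1,p2,p4,p6} splits into {p1,p6} and {p2,p4}.
Split {p1,p6} by δ(·,q) → {p1} and {p6}.
Split {p5,p7} by δ(·,p) → {p5} and {p7}.
Split {p2,p4} by δ(·,p) → {p2} and {p4}.
No further refinement is possible. Final partition (6 blocks): {p1} | {p5} | {p2} | {p6} | {p7} | {p4}.

6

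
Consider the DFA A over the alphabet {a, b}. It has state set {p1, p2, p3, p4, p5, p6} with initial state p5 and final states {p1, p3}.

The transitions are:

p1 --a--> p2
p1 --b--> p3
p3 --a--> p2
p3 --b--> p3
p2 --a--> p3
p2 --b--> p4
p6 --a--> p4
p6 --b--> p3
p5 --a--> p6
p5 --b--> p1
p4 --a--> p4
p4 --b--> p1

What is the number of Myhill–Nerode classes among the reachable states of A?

Start with accepting vs non-accepting: {p1,p3} | {p2,p4,p5,p6}.
Split {p2,p4,p5,p6} by δ(·,a) → {p4,p5,p6} and {p2}.
No further refinement is possible. Final partition (3 blocks): {p1,p3} | {p4,p5,p6} | {p2}.

3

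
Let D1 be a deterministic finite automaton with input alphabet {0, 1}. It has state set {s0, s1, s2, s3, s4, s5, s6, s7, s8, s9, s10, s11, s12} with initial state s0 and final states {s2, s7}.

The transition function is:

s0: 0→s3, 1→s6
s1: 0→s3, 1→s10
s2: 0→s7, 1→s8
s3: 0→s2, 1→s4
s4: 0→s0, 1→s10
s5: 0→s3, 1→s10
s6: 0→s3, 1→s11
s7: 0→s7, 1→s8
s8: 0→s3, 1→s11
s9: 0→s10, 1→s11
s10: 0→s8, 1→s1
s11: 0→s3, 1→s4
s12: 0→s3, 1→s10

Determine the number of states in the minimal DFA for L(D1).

8

First remove the unreachable states {s5,s9,s12}; 10 states remain.
P0 = {s2,s7} | {s0,s1,s3,s4,s6,s8,s10,s11}.
Refine {s0,s1,s3,s4,s6,s8,s10,s11} on symbol 0: members go to different blocks, giving {s0,s1,s4,s6,s8,s10,s11} and {s3}.
Refine {s0,s1,s4,s6,s8,s10,s11} on symbol 0: members go to different blocks, giving {s0,s1,s6,s8,s11} and {s4,s10}.
Refine {s0,s1,s6,s8,s11} on symbol 1: members go to different blocks, giving {s0,s6,s8} and {s1,s11}.
Refine {s0,s6,s8} on symbol 1: members go to different blocks, giving {s6,s8} and {s0}.
Split {s4,s10} by δ(·,0) → {s4} and {s10}.
Split {s1,s11} by δ(·,1) → {s1} and {s11}.
Stable partition: {s2,s7} | {s6,s8} | {s3} | {s4} | {s1} | {s0} | {s10} | {s11} — 8 equivalence classes.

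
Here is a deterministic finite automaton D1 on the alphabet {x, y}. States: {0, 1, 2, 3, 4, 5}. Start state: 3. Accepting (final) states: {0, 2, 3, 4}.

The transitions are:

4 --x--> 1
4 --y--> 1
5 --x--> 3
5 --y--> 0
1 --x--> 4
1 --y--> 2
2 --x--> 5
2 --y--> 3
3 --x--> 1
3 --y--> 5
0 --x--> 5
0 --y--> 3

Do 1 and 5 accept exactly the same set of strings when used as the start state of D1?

Every state is reachable, so we keep all 6.
Initial partition by acceptance: {0,2,3,4} | {1,5}.
On input y, block {0,2,3,4} splits into {0,2} and {3,4}.
No further refinement is possible. Final partition (3 blocks): {0,2} | {1,5} | {3,4}.
1 and 5 lie in the same block of the stable partition, so they are equivalent — no string distinguishes them.

Yes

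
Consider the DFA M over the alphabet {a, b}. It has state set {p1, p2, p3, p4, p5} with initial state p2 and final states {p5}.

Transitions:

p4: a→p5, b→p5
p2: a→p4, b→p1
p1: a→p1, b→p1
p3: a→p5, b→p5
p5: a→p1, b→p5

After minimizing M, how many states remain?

4

Reachable states from the start: {p1,p2,p4,p5}. Unreachable: {p3} — drop them.
Initial partition by acceptance: {p5} | {p1,p2,p4}.
On input a, block {p1,p2,p4} splits into {p1,p2} and {p4}.
Refine {p1,p2} on symbol a: members go to different blocks, giving {p1} and {p2}.
No further refinement is possible. Final partition (4 blocks): {p5} | {p1} | {p4} | {p2}.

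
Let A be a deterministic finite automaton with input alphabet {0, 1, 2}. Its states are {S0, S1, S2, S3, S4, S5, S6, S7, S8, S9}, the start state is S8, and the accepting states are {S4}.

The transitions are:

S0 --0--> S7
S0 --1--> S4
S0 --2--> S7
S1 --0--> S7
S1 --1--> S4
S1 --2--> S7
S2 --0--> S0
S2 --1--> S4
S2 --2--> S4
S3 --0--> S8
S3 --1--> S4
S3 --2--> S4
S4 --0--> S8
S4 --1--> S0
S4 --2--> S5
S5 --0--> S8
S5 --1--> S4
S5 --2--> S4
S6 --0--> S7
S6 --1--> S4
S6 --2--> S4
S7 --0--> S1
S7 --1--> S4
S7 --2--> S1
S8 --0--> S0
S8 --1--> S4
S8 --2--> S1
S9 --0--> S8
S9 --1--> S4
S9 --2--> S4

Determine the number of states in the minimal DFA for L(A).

3

States {S2,S3,S6,S9} cannot be reached from the start state, so discard them.
Start with accepting vs non-accepting: {S4} | {S0,S1,S5,S7,S8}.
On input 2, block {S0,S1,S5,S7,S8} splits into {S0,S1,S7,S8} and {S5}.
Stable partition: {S4} | {S0,S1,S7,S8} | {S5} — 3 equivalence classes.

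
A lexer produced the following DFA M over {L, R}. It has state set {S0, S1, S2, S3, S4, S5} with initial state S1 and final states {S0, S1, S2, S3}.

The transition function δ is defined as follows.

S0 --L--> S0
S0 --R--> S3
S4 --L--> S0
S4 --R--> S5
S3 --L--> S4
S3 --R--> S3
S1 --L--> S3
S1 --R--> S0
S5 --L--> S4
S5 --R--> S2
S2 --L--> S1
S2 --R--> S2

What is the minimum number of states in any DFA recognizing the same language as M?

6

Every state is reachable, so we keep all 6.
Start with accepting vs non-accepting: {S0,S1,S2,S3} | {S4,S5}.
Split {S0,S1,S2,S3} by δ(·,L) → {S0,S1,S2} and {S3}.
On input L, block {S0,S1,S2} splits into {S0,S2} and {S1}.
Split {S0,S2} by δ(·,L) → {S0} and {S2}.
On input L, block {S4,S5} splits into {S4} and {S5}.
Stable partition: {S0} | {S4} | {S3} | {S1} | {S2} | {S5} — 6 equivalence classes.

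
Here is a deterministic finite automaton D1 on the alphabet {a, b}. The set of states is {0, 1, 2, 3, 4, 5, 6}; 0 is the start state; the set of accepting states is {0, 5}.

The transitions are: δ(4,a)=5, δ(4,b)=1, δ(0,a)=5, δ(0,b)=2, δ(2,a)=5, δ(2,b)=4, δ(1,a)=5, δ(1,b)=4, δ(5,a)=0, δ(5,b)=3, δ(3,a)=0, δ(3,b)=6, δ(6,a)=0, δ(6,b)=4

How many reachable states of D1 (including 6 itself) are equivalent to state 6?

Every state is reachable, so we keep all 7.
Initial partition by acceptance: {0,5} | {1,2,3,4,6}.
No further refinement is possible. Final partition (2 blocks): {0,5} | {1,2,3,4,6}.
The equivalence class containing 6 is {1,2,3,4,6}, of size 5.

5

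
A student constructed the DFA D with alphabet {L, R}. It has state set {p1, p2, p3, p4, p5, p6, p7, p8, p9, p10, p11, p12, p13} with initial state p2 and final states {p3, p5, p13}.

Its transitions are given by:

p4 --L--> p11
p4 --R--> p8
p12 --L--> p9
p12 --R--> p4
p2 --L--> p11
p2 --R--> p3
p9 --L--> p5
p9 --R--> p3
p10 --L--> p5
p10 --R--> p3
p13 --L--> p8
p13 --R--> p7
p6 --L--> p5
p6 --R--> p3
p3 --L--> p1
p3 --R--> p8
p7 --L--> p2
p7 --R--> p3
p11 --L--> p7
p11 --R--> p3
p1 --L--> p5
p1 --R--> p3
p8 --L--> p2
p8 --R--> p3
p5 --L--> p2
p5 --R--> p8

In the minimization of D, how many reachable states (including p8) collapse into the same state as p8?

4

First remove the unreachable states {p4,p6,p9,p10,p12,p13}; 7 states remain.
P0 = {p3,p5} | {p1,p2,p7,p8,p11}.
On input L, block {p1,p2,p7,p8,p11} splits into {p2,p7,p8,p11} and {p1}.
Split {p3,p5} by δ(·,L) → {p3} and {p5}.
Stable partition: {p3} | {p2,p7,p8,p11} | {p1} | {p5} — 4 equivalence classes.
The equivalence class containing p8 is {p2,p7,p8,p11}, of size 4.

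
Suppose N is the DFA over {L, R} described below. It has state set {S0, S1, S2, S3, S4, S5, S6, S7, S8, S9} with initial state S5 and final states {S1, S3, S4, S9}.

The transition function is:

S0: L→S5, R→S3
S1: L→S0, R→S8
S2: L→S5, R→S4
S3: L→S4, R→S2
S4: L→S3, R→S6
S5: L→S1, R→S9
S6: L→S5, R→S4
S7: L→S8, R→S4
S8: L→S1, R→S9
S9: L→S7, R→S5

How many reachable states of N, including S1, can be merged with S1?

2

All states are reachable from the start state.
Initial partition by acceptance: {S1,S3,S4,S9} | {S0,S2,S5,S6,S7,S8}.
On input L, block {S1,S3,S4,S9} splits into {S1,S9} and {S3,S4}.
Refine {S0,S2,S5,S6,S7,S8} on symbol L: members go to different blocks, giving {S0,S2,S6,S7} and {S5,S8}.
The partition is now stable with 4 blocks: {S1,S9} | {S0,S2,S6,S7} | {S3,S4} | {S5,S8}.
The equivalence class containing S1 is {S1,S9}, of size 2.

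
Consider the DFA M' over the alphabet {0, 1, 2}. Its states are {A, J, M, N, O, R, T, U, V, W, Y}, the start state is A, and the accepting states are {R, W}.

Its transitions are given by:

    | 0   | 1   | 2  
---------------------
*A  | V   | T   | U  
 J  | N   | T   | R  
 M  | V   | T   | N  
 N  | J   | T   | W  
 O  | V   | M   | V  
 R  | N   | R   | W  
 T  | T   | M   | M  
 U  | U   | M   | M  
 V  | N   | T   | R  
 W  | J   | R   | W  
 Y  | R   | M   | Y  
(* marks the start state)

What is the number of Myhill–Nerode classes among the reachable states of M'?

First remove the unreachable states {O,Y}; 9 states remain.
Start with accepting vs non-accepting: {R,W} | {A,J,M,N,T,U,V}.
Refine {A,J,M,N,T,U,V} on symbol 2: members go to different blocks, giving {A,M,T,U} and {J,N,V}.
Split {A,M,T,U} by δ(·,0) → {T,U} and {A,M}.
Refine {A,M} on symbol 2: members go to different blocks, giving {A} and {M}.
No further refinement is possible. Final partition (5 blocks): {R,W} | {T,U} | {J,N,V} | {A} | {M}.

5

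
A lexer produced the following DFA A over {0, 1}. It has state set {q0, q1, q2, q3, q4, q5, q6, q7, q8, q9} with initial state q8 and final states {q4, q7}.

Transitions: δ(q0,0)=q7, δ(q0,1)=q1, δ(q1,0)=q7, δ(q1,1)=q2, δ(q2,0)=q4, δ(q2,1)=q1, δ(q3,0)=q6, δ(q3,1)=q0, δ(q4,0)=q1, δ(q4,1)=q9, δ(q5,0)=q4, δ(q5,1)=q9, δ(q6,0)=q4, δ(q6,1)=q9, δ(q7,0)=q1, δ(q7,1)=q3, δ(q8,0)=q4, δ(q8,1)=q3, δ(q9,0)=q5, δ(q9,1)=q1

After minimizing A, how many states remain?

Start with accepting vs non-accepting: {q4,q7} | {q0,q1,q2,q3,q5,q6,q8,q9}.
Split {q0,q1,q2,q3,q5,q6,q8,q9} by δ(·,0) → {q0,q1,q2,q5,q6,q8} and {q3,q9}.
On input 1, block {q0,q1,q2,q5,q6,q8} splits into {q0,q1,q2} and {q5,q6,q8}.
Stable partition: {q4,q7} | {q0,q1,q2} | {q3,q9} | {q5,q6,q8} — 4 equivalence classes.

4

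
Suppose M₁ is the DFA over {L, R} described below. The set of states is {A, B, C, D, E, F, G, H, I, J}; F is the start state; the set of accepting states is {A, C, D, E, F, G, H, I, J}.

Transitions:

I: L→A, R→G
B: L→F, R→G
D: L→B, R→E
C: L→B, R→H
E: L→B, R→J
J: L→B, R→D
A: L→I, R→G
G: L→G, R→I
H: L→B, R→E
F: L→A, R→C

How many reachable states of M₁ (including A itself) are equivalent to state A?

All states are reachable from the start state.
Start with accepting vs non-accepting: {A,C,D,E,F,G,H,I,J} | {B}.
Split {A,C,D,E,F,G,H,I,J} by δ(·,L) → {C,D,E,H,J} and {A,F,G,I}.
Refine {A,F,G,I} on symbol R: members go to different blocks, giving {A,G,I} and {F}.
No further refinement is possible. Final partition (4 blocks): {C,D,E,H,J} | {B} | {A,G,I} | {F}.
The equivalence class containing A is {A,G,I}, of size 3.

3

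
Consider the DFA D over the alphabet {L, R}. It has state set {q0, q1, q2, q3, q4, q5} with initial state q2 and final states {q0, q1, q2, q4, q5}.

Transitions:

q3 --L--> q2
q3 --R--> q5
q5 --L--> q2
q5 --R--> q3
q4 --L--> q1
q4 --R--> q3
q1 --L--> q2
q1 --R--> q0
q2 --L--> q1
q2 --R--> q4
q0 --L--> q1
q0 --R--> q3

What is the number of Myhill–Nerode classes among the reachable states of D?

All states are reachable from the start state.
Start with accepting vs non-accepting: {q0,q1,q2,q4,q5} | {q3}.
Refine {q0,q1,q2,q4,q5} on symbol R: members go to different blocks, giving {q0,q4,q5} and {q1,q2}.
No further refinement is possible. Final partition (3 blocks): {q0,q4,q5} | {q3} | {q1,q2}.

3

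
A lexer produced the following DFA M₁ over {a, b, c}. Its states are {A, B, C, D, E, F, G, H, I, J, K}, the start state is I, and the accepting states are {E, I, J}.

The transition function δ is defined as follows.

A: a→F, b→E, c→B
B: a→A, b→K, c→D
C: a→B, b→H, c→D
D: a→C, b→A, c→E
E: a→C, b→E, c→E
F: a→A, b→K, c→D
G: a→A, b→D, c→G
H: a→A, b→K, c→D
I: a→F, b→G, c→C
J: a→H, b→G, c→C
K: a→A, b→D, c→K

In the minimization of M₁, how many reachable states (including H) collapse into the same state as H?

Reachable states from the start: {A,B,C,D,E,F,G,H,I,K}. Unreachable: {J} — drop them.
Start with accepting vs non-accepting: {E,I} | {A,B,C,D,F,G,H,K}.
Split {E,I} by δ(·,b) → {E} and {I}.
Split {A,B,C,D,F,G,H,K} by δ(·,b) → {B,C,D,F,G,H,K} and {A}.
Refine {B,C,D,F,G,H,K} on symbol a: members go to different blocks, giving {B,F,G,H,K} and {C,D}.
On input b, block {B,F,G,H,K} splits into {B,F,H} and {G,K}.
On input a, block {C,D} splits into {C} and {D}.
No further refinement is possible. Final partition (7 blocks): {E} | {B,F,H} | {I} | {A} | {C} | {G,K} | {D}.
State H belongs to the block {B,F,H}, which has 3 states.

3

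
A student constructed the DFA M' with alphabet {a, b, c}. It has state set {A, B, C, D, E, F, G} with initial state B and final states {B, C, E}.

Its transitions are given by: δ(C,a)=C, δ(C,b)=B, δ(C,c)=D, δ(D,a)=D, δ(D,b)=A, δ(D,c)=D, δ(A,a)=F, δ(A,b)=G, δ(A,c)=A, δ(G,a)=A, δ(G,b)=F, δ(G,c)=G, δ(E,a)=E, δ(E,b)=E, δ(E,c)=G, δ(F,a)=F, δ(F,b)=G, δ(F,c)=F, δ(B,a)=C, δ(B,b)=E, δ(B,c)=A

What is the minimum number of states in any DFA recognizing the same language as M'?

2

All states are reachable from the start state.
Initial partition by acceptance: {B,C,E} | {A,D,F,G}.
The partition is now stable with 2 blocks: {B,C,E} | {A,D,F,G}.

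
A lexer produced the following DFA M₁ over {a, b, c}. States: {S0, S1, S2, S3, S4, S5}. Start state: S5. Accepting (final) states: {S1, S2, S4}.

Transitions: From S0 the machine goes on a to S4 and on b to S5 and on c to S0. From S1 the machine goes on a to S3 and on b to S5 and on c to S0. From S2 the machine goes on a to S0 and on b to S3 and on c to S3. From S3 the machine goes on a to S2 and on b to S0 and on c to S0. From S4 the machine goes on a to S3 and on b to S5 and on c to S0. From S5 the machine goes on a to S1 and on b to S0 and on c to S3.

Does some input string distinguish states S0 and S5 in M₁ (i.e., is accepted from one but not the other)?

Every state is reachable, so we keep all 6.
Initial partition by acceptance: {S1,S2,S4} | {S0,S3,S5}.
No further refinement is possible. Final partition (2 blocks): {S1,S2,S4} | {S0,S3,S5}.
S0 and S5 lie in the same block of the stable partition, so they are equivalent — no string distinguishes them.

No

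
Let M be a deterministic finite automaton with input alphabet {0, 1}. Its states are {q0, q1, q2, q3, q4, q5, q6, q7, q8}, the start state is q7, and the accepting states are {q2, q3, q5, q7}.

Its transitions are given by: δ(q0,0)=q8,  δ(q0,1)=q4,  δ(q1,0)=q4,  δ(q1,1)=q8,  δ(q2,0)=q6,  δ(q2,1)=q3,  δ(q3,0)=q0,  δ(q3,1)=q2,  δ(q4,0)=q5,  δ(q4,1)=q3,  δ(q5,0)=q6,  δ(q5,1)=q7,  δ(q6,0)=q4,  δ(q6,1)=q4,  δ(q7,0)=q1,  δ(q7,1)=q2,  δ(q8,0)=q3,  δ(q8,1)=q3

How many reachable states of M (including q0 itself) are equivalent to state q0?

3

Start with accepting vs non-accepting: {q2,q3,q5,q7} | {q0,q1,q4,q6,q8}.
On input 0, block {q0,q1,q4,q6,q8} splits into {q0,q1,q6} and {q4,q8}.
No further refinement is possible. Final partition (3 blocks): {q2,q3,q5,q7} | {q0,q1,q6} | {q4,q8}.
The equivalence class containing q0 is {q0,q1,q6}, of size 3.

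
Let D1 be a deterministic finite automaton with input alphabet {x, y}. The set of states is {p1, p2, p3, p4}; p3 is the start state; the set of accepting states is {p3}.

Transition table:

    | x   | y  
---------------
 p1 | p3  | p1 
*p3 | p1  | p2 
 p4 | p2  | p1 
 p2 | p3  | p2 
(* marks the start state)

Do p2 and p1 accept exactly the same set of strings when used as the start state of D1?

Reachable states from the start: {p1,p2,p3}. Unreachable: {p4} — drop them.
Start with accepting vs non-accepting: {p3} | {p1,p2}.
No further refinement is possible. Final partition (2 blocks): {p3} | {p1,p2}.
p2 and p1 lie in the same block of the stable partition, so they are equivalent — no string distinguishes them.

Yes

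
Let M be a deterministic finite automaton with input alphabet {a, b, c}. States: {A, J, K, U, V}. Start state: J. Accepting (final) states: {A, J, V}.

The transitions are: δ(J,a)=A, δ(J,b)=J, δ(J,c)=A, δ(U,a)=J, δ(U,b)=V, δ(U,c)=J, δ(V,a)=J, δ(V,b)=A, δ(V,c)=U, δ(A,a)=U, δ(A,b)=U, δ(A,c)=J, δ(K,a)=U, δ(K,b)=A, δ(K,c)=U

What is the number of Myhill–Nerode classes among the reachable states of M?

4

First remove the unreachable states {K}; 4 states remain.
P0 = {A,J,V} | {U}.
Refine {A,J,V} on symbol a: members go to different blocks, giving {J,V} and {A}.
On input a, block {J,V} splits into {J} and {V}.
No further refinement is possible. Final partition (4 blocks): {J} | {U} | {A} | {V}.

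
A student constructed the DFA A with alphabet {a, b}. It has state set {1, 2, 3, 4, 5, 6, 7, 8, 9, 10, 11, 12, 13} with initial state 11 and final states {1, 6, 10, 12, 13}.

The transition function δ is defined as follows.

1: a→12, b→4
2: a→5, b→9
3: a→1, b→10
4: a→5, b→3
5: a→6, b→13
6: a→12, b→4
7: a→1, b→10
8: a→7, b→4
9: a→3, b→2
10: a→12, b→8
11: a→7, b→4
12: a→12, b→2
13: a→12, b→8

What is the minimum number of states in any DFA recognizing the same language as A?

P0 = {1,6,10,12,13} | {2,3,4,5,7,8,9,11}.
Split {2,3,4,5,7,8,9,11} by δ(·,a) → {2,4,8,9,11} and {3,5,7}.
On input b, block {2,4,8,9,11} splits into {2,8,9,11} and {4}.
On input b, block {1,6,10,12,13} splits into {10,12,13} and {1,6}.
Refine {2,8,9,11} on symbol b: members go to different blocks, giving {2,9} and {8,11}.
Refine {10,12,13} on symbol b: members go to different blocks, giving {10,13} and {12}.
No further refinement is possible. Final partition (7 blocks): {10,13} | {2,9} | {3,5,7} | {4} | {1,6} | {8,11} | {12}.

7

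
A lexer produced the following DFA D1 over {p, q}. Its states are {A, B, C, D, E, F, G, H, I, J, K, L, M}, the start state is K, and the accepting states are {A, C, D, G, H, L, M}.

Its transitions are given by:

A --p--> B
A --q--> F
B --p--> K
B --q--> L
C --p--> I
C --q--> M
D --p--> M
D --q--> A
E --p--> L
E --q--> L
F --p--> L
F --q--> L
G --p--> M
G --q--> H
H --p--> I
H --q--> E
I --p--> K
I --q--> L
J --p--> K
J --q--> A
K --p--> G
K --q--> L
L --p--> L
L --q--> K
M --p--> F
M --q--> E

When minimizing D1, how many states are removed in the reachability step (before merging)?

No path from K leads to A, B, C, D, J; the other 8 states are all reachable.

5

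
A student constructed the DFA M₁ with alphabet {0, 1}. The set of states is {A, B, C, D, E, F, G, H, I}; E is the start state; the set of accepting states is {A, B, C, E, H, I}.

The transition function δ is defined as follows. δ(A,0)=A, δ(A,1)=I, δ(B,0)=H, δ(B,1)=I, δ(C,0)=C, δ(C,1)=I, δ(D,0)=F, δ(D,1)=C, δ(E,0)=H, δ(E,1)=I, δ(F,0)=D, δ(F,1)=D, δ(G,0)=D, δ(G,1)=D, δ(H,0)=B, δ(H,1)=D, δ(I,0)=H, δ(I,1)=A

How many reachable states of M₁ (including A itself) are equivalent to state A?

First remove the unreachable states {G}; 8 states remain.
P0 = {A,B,C,E,H,I} | {D,F}.
On input 1, block {A,B,C,E,H,I} splits into {A,B,C,E,I} and {H}.
On input 0, block {A,B,C,E,I} splits into {B,E,I} and {A,C}.
Refine {B,E,I} on symbol 1: members go to different blocks, giving {B,E} and {I}.
On input 1, block {D,F} splits into {D} and {F}.
No further refinement is possible. Final partition (6 blocks): {B,E} | {D} | {H} | {A,C} | {I} | {F}.
The equivalence class containing A is {A,C}, of size 2.

2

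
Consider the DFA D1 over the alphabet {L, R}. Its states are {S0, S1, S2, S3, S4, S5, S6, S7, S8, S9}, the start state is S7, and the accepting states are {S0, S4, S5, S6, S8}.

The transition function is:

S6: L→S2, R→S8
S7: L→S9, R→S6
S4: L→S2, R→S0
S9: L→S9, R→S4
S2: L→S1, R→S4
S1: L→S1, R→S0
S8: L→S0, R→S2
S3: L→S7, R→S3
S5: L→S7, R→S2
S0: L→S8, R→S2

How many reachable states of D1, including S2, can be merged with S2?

1

States {S3,S5} cannot be reached from the start state, so discard them.
P0 = {S0,S4,S6,S8} | {S1,S2,S7,S9}.
On input L, block {S0,S4,S6,S8} splits into {S0,S8} and {S4,S6}.
Refine {S1,S2,S7,S9} on symbol R: members go to different blocks, giving {S2,S7,S9} and {S1}.
On input L, block {S2,S7,S9} splits into {S7,S9} and {S2}.
No further refinement is possible. Final partition (5 blocks): {S0,S8} | {S7,S9} | {S4,S6} | {S1} | {S2}.
State S2 belongs to the block {S2}, which has 1 states.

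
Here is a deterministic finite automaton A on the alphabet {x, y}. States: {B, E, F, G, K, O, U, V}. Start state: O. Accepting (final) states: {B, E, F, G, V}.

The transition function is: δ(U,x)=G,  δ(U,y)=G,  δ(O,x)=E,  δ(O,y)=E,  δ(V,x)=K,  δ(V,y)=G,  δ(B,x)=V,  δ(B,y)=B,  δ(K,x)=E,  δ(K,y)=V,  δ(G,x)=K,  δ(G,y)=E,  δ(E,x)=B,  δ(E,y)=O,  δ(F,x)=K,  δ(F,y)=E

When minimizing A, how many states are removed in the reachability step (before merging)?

Starting at O and following transitions, the reachable set is {B, E, G, K, O, V}. That leaves F, U unreachable — 2 in total.

2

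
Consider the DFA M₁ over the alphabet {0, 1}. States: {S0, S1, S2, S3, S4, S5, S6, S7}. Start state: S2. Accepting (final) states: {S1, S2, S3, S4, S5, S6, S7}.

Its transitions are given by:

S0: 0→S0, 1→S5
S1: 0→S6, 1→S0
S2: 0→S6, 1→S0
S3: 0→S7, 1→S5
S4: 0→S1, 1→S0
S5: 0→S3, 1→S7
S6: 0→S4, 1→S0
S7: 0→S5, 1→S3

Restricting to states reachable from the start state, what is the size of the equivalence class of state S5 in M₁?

3

Every state is reachable, so we keep all 8.
Initial partition by acceptance: {S1,S2,S3,S4,S5,S6,S7} | {S0}.
Refine {S1,S2,S3,S4,S5,S6,S7} on symbol 1: members go to different blocks, giving {S1,S2,S4,S6} and {S3,S5,S7}.
No further refinement is possible. Final partition (3 blocks): {S1,S2,S4,S6} | {S0} | {S3,S5,S7}.
The equivalence class containing S5 is {S3,S5,S7}, of size 3.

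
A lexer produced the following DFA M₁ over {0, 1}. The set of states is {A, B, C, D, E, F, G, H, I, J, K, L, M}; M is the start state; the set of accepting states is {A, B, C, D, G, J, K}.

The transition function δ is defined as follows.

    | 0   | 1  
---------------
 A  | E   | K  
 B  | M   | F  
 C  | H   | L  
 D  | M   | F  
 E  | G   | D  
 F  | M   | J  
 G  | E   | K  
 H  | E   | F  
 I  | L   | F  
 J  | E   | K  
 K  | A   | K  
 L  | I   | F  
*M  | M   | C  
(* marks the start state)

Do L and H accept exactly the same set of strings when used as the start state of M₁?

No

Reachable states from the start: {A,C,D,E,F,G,H,I,J,K,L,M}. Unreachable: {B} — drop them.
Start with accepting vs non-accepting: {A,C,D,G,J,K} | {E,F,H,I,L,M}.
Split {A,C,D,G,J,K} by δ(·,0) → {A,C,D,G,J} and {K}.
Split {A,C,D,G,J} by δ(·,1) → {A,G,J} and {C,D}.
Refine {E,F,H,I,L,M} on symbol 0: members go to different blocks, giving {F,H,I,L,M} and {E}.
Refine {F,H,I,L,M} on symbol 0: members go to different blocks, giving {F,I,L,M} and {H}.
Split {F,I,L,M} by δ(·,1) → {I,L} and {F} and {M}.
On input 0, block {C,D} splits into {C} and {D}.
Stable partition: {A,G,J} | {I,L} | {K} | {C} | {E} | {H} | {F} | {M} | {D} — 9 equivalence classes.
L and H end up in different blocks, so they are distinguishable. For instance, the string '00' is accepted from only H.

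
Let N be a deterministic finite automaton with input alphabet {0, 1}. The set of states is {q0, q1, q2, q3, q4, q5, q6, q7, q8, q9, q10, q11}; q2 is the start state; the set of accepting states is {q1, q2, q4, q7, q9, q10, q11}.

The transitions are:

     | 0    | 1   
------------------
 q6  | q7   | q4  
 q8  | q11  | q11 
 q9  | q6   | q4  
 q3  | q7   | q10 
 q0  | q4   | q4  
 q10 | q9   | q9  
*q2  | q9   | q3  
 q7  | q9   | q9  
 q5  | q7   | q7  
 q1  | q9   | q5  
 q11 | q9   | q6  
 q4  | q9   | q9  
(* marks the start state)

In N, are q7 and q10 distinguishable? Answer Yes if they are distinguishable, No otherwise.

No

Reachable states from the start: {q2,q3,q4,q6,q7,q9,q10}. Unreachable: {q0,q1,q5,q8,q11} — drop them.
P0 = {q2,q4,q7,q9,q10} | {q3,q6}.
Split {q2,q4,q7,q9,q10} by δ(·,0) → {q2,q4,q7,q10} and {q9}.
Refine {q2,q4,q7,q10} on symbol 1: members go to different blocks, giving {q4,q7,q10} and {q2}.
The partition is now stable with 4 blocks: {q4,q7,q10} | {q3,q6} | {q9} | {q2}.
q7 and q10 lie in the same block of the stable partition, so they are equivalent — no string distinguishes them.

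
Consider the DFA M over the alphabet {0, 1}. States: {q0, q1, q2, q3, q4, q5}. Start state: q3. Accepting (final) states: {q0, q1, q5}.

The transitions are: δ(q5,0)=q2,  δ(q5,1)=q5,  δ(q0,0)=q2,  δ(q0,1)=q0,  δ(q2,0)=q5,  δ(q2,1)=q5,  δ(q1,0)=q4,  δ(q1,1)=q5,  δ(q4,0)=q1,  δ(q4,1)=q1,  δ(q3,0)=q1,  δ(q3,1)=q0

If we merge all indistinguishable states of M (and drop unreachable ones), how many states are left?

2

P0 = {q0,q1,q5} | {q2,q3,q4}.
The partition is now stable with 2 blocks: {q0,q1,q5} | {q2,q3,q4}.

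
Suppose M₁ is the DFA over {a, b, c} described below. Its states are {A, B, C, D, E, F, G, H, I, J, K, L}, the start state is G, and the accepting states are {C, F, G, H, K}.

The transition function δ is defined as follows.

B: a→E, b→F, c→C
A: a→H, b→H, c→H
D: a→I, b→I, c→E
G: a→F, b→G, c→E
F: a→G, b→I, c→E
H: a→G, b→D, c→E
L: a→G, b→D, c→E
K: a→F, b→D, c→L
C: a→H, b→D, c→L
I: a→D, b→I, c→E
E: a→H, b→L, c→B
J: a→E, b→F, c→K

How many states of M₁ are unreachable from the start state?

No path from G leads to A, J, K; the other 9 states are all reachable.

3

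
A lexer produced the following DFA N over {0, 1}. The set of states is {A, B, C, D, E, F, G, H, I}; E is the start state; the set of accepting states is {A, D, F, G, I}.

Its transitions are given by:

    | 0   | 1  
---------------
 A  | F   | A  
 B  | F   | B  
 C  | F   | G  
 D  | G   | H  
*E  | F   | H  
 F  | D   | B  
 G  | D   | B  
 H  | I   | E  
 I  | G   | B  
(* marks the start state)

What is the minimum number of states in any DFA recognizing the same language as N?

2

Reachable states from the start: {B,D,E,F,G,H,I}. Unreachable: {A,C} — drop them.
Start with accepting vs non-accepting: {D,F,G,I} | {B,E,H}.
The partition is now stable with 2 blocks: {D,F,G,I} | {B,E,H}.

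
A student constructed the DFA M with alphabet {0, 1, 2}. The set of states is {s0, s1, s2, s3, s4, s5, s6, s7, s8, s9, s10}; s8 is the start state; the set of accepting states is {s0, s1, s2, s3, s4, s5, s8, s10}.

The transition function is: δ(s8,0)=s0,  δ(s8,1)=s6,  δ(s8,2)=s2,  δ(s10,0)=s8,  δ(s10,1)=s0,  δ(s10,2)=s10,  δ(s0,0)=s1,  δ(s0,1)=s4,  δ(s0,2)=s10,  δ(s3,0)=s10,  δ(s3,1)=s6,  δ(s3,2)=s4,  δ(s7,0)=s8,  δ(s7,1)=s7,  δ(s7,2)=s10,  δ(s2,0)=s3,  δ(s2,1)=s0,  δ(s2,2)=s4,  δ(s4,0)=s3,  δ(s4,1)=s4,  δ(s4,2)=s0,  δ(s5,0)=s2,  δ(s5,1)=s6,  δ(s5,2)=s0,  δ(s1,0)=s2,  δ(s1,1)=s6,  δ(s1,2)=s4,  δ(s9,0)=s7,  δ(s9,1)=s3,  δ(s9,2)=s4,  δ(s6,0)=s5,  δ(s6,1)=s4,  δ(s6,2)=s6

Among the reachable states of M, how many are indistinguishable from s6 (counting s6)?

First remove the unreachable states {s7,s9}; 9 states remain.
Start with accepting vs non-accepting: {s0,s1,s2,s3,s4,s5,s8,s10} | {s6}.
Refine {s0,s1,s2,s3,s4,s5,s8,s10} on symbol 1: members go to different blocks, giving {s0,s2,s4,s10} and {s1,s3,s5,s8}.
The partition is now stable with 3 blocks: {s0,s2,s4,s10} | {s6} | {s1,s3,s5,s8}.
The equivalence class containing s6 is {s6}, of size 1.

1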